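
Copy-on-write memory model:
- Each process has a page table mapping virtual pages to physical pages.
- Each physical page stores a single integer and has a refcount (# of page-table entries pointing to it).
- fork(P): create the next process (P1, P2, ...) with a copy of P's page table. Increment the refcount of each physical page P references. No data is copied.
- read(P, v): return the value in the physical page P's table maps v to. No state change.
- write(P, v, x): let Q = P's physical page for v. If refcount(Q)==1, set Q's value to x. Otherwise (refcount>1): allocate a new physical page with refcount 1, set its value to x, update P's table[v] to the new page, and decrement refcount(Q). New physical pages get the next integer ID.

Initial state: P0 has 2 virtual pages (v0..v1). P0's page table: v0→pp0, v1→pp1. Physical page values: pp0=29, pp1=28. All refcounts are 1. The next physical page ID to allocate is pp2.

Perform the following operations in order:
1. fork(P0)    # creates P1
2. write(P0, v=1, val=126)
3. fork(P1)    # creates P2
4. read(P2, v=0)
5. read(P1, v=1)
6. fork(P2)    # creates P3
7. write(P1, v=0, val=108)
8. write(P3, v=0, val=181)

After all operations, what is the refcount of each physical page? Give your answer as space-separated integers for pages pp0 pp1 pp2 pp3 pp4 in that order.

Op 1: fork(P0) -> P1. 2 ppages; refcounts: pp0:2 pp1:2
Op 2: write(P0, v1, 126). refcount(pp1)=2>1 -> COPY to pp2. 3 ppages; refcounts: pp0:2 pp1:1 pp2:1
Op 3: fork(P1) -> P2. 3 ppages; refcounts: pp0:3 pp1:2 pp2:1
Op 4: read(P2, v0) -> 29. No state change.
Op 5: read(P1, v1) -> 28. No state change.
Op 6: fork(P2) -> P3. 3 ppages; refcounts: pp0:4 pp1:3 pp2:1
Op 7: write(P1, v0, 108). refcount(pp0)=4>1 -> COPY to pp3. 4 ppages; refcounts: pp0:3 pp1:3 pp2:1 pp3:1
Op 8: write(P3, v0, 181). refcount(pp0)=3>1 -> COPY to pp4. 5 ppages; refcounts: pp0:2 pp1:3 pp2:1 pp3:1 pp4:1

Answer: 2 3 1 1 1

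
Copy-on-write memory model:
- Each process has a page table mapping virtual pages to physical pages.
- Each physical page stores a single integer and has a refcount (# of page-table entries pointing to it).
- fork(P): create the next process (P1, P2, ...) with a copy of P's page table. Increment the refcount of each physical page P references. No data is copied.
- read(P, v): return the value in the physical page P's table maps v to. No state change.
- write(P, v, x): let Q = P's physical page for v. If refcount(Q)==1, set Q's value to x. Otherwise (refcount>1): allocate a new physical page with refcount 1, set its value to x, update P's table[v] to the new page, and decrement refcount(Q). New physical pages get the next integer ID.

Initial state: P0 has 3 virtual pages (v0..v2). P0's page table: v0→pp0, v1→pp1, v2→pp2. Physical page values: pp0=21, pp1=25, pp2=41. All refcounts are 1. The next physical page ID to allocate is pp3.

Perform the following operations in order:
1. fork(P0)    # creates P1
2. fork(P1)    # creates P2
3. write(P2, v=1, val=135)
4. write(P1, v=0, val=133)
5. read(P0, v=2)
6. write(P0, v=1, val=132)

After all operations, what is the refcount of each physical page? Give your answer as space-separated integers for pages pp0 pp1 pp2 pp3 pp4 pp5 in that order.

Op 1: fork(P0) -> P1. 3 ppages; refcounts: pp0:2 pp1:2 pp2:2
Op 2: fork(P1) -> P2. 3 ppages; refcounts: pp0:3 pp1:3 pp2:3
Op 3: write(P2, v1, 135). refcount(pp1)=3>1 -> COPY to pp3. 4 ppages; refcounts: pp0:3 pp1:2 pp2:3 pp3:1
Op 4: write(P1, v0, 133). refcount(pp0)=3>1 -> COPY to pp4. 5 ppages; refcounts: pp0:2 pp1:2 pp2:3 pp3:1 pp4:1
Op 5: read(P0, v2) -> 41. No state change.
Op 6: write(P0, v1, 132). refcount(pp1)=2>1 -> COPY to pp5. 6 ppages; refcounts: pp0:2 pp1:1 pp2:3 pp3:1 pp4:1 pp5:1

Answer: 2 1 3 1 1 1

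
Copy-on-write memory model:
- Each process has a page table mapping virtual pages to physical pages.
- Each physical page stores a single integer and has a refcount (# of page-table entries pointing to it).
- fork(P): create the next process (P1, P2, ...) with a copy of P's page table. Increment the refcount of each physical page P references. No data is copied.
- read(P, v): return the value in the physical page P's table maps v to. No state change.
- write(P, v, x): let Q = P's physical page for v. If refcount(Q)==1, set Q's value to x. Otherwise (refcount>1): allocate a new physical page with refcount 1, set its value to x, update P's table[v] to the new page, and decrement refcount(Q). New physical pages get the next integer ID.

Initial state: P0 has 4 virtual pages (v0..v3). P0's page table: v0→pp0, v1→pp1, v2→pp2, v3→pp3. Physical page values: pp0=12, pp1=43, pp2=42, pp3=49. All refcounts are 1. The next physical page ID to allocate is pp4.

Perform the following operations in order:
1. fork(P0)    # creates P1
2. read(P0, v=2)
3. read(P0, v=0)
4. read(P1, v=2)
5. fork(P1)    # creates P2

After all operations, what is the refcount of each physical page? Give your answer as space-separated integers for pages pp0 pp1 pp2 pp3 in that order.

Answer: 3 3 3 3

Derivation:
Op 1: fork(P0) -> P1. 4 ppages; refcounts: pp0:2 pp1:2 pp2:2 pp3:2
Op 2: read(P0, v2) -> 42. No state change.
Op 3: read(P0, v0) -> 12. No state change.
Op 4: read(P1, v2) -> 42. No state change.
Op 5: fork(P1) -> P2. 4 ppages; refcounts: pp0:3 pp1:3 pp2:3 pp3:3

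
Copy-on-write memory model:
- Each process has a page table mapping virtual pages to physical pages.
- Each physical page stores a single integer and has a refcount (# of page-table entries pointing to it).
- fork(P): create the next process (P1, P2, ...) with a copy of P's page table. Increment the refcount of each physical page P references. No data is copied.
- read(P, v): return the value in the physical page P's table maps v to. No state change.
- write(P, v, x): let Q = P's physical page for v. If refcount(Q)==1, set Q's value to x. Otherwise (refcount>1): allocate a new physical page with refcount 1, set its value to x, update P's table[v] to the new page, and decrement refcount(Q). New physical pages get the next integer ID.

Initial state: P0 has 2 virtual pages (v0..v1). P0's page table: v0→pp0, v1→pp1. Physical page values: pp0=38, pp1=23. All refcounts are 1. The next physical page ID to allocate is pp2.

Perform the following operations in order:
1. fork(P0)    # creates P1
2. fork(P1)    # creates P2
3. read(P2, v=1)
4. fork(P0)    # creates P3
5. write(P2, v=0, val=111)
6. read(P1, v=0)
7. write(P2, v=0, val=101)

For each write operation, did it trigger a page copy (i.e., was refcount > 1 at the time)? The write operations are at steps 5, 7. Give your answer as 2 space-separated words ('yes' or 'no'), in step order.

Op 1: fork(P0) -> P1. 2 ppages; refcounts: pp0:2 pp1:2
Op 2: fork(P1) -> P2. 2 ppages; refcounts: pp0:3 pp1:3
Op 3: read(P2, v1) -> 23. No state change.
Op 4: fork(P0) -> P3. 2 ppages; refcounts: pp0:4 pp1:4
Op 5: write(P2, v0, 111). refcount(pp0)=4>1 -> COPY to pp2. 3 ppages; refcounts: pp0:3 pp1:4 pp2:1
Op 6: read(P1, v0) -> 38. No state change.
Op 7: write(P2, v0, 101). refcount(pp2)=1 -> write in place. 3 ppages; refcounts: pp0:3 pp1:4 pp2:1

yes no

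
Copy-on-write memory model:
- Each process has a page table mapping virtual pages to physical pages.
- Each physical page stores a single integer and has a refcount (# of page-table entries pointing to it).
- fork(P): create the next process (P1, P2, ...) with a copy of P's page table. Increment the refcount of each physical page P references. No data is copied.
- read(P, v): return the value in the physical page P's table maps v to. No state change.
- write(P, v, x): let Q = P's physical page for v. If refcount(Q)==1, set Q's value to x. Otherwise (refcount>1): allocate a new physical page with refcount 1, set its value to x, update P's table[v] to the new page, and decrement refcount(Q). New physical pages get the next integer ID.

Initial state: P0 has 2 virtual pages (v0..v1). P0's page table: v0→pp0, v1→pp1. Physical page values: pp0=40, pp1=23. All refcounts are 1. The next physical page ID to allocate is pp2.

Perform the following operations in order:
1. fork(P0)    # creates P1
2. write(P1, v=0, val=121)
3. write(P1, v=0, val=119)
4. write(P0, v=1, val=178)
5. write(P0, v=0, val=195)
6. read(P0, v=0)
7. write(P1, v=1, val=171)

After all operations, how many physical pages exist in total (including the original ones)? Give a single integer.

Op 1: fork(P0) -> P1. 2 ppages; refcounts: pp0:2 pp1:2
Op 2: write(P1, v0, 121). refcount(pp0)=2>1 -> COPY to pp2. 3 ppages; refcounts: pp0:1 pp1:2 pp2:1
Op 3: write(P1, v0, 119). refcount(pp2)=1 -> write in place. 3 ppages; refcounts: pp0:1 pp1:2 pp2:1
Op 4: write(P0, v1, 178). refcount(pp1)=2>1 -> COPY to pp3. 4 ppages; refcounts: pp0:1 pp1:1 pp2:1 pp3:1
Op 5: write(P0, v0, 195). refcount(pp0)=1 -> write in place. 4 ppages; refcounts: pp0:1 pp1:1 pp2:1 pp3:1
Op 6: read(P0, v0) -> 195. No state change.
Op 7: write(P1, v1, 171). refcount(pp1)=1 -> write in place. 4 ppages; refcounts: pp0:1 pp1:1 pp2:1 pp3:1

Answer: 4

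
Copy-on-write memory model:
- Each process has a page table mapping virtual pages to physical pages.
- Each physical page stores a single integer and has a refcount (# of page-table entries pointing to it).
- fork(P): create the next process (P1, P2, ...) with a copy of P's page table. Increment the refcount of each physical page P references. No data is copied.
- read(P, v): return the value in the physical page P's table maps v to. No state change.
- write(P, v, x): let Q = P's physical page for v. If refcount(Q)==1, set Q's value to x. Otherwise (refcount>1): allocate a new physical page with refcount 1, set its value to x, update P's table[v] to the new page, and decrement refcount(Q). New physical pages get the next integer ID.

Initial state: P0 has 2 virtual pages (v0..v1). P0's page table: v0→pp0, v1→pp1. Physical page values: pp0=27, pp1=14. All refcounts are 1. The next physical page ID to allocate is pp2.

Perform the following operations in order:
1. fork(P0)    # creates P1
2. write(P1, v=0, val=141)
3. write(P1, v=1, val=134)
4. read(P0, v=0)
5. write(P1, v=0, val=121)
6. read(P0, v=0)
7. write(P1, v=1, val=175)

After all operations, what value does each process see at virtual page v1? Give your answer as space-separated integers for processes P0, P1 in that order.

Answer: 14 175

Derivation:
Op 1: fork(P0) -> P1. 2 ppages; refcounts: pp0:2 pp1:2
Op 2: write(P1, v0, 141). refcount(pp0)=2>1 -> COPY to pp2. 3 ppages; refcounts: pp0:1 pp1:2 pp2:1
Op 3: write(P1, v1, 134). refcount(pp1)=2>1 -> COPY to pp3. 4 ppages; refcounts: pp0:1 pp1:1 pp2:1 pp3:1
Op 4: read(P0, v0) -> 27. No state change.
Op 5: write(P1, v0, 121). refcount(pp2)=1 -> write in place. 4 ppages; refcounts: pp0:1 pp1:1 pp2:1 pp3:1
Op 6: read(P0, v0) -> 27. No state change.
Op 7: write(P1, v1, 175). refcount(pp3)=1 -> write in place. 4 ppages; refcounts: pp0:1 pp1:1 pp2:1 pp3:1
P0: v1 -> pp1 = 14
P1: v1 -> pp3 = 175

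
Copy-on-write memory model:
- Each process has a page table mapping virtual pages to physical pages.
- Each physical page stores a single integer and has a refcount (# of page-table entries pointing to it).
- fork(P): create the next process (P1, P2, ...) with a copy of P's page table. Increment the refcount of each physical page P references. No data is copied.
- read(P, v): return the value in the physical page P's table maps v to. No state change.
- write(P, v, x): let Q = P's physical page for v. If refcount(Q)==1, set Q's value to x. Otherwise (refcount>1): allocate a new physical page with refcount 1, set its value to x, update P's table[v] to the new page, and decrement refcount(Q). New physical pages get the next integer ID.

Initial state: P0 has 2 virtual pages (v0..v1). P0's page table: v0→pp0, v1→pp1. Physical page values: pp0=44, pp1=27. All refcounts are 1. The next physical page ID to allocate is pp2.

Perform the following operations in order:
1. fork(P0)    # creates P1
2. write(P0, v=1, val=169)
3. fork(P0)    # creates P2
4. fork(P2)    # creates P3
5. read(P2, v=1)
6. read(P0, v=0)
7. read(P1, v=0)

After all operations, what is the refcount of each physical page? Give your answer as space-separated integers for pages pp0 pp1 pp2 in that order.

Op 1: fork(P0) -> P1. 2 ppages; refcounts: pp0:2 pp1:2
Op 2: write(P0, v1, 169). refcount(pp1)=2>1 -> COPY to pp2. 3 ppages; refcounts: pp0:2 pp1:1 pp2:1
Op 3: fork(P0) -> P2. 3 ppages; refcounts: pp0:3 pp1:1 pp2:2
Op 4: fork(P2) -> P3. 3 ppages; refcounts: pp0:4 pp1:1 pp2:3
Op 5: read(P2, v1) -> 169. No state change.
Op 6: read(P0, v0) -> 44. No state change.
Op 7: read(P1, v0) -> 44. No state change.

Answer: 4 1 3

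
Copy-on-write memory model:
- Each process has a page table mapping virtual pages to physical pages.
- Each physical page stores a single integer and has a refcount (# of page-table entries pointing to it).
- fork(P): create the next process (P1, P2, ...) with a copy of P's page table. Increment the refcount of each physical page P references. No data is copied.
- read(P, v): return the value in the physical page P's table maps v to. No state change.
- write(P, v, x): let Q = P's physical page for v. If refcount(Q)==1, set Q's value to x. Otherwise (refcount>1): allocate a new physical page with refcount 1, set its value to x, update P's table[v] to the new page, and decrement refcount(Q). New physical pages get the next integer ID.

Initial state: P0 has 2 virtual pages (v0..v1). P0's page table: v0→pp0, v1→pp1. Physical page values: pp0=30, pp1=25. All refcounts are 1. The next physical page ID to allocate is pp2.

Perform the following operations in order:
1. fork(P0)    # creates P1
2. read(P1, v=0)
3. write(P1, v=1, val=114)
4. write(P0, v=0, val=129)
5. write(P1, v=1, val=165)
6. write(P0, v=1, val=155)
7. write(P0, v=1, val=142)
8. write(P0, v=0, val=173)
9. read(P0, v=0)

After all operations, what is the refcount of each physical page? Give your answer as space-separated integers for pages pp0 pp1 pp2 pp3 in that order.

Answer: 1 1 1 1

Derivation:
Op 1: fork(P0) -> P1. 2 ppages; refcounts: pp0:2 pp1:2
Op 2: read(P1, v0) -> 30. No state change.
Op 3: write(P1, v1, 114). refcount(pp1)=2>1 -> COPY to pp2. 3 ppages; refcounts: pp0:2 pp1:1 pp2:1
Op 4: write(P0, v0, 129). refcount(pp0)=2>1 -> COPY to pp3. 4 ppages; refcounts: pp0:1 pp1:1 pp2:1 pp3:1
Op 5: write(P1, v1, 165). refcount(pp2)=1 -> write in place. 4 ppages; refcounts: pp0:1 pp1:1 pp2:1 pp3:1
Op 6: write(P0, v1, 155). refcount(pp1)=1 -> write in place. 4 ppages; refcounts: pp0:1 pp1:1 pp2:1 pp3:1
Op 7: write(P0, v1, 142). refcount(pp1)=1 -> write in place. 4 ppages; refcounts: pp0:1 pp1:1 pp2:1 pp3:1
Op 8: write(P0, v0, 173). refcount(pp3)=1 -> write in place. 4 ppages; refcounts: pp0:1 pp1:1 pp2:1 pp3:1
Op 9: read(P0, v0) -> 173. No state change.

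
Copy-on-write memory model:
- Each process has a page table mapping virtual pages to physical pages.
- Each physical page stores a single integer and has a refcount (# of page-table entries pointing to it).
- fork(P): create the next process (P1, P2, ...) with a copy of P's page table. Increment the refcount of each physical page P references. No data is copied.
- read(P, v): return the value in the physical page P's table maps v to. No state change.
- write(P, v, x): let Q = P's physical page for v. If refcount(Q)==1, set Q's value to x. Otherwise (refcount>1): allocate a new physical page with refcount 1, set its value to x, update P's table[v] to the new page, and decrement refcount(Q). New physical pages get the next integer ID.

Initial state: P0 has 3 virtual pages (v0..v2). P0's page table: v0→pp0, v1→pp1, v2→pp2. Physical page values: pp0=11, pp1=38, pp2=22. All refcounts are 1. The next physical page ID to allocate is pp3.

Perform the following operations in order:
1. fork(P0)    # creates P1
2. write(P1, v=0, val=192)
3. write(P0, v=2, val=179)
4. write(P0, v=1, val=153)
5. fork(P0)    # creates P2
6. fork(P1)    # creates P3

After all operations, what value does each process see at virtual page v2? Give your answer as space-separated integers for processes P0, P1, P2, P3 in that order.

Op 1: fork(P0) -> P1. 3 ppages; refcounts: pp0:2 pp1:2 pp2:2
Op 2: write(P1, v0, 192). refcount(pp0)=2>1 -> COPY to pp3. 4 ppages; refcounts: pp0:1 pp1:2 pp2:2 pp3:1
Op 3: write(P0, v2, 179). refcount(pp2)=2>1 -> COPY to pp4. 5 ppages; refcounts: pp0:1 pp1:2 pp2:1 pp3:1 pp4:1
Op 4: write(P0, v1, 153). refcount(pp1)=2>1 -> COPY to pp5. 6 ppages; refcounts: pp0:1 pp1:1 pp2:1 pp3:1 pp4:1 pp5:1
Op 5: fork(P0) -> P2. 6 ppages; refcounts: pp0:2 pp1:1 pp2:1 pp3:1 pp4:2 pp5:2
Op 6: fork(P1) -> P3. 6 ppages; refcounts: pp0:2 pp1:2 pp2:2 pp3:2 pp4:2 pp5:2
P0: v2 -> pp4 = 179
P1: v2 -> pp2 = 22
P2: v2 -> pp4 = 179
P3: v2 -> pp2 = 22

Answer: 179 22 179 22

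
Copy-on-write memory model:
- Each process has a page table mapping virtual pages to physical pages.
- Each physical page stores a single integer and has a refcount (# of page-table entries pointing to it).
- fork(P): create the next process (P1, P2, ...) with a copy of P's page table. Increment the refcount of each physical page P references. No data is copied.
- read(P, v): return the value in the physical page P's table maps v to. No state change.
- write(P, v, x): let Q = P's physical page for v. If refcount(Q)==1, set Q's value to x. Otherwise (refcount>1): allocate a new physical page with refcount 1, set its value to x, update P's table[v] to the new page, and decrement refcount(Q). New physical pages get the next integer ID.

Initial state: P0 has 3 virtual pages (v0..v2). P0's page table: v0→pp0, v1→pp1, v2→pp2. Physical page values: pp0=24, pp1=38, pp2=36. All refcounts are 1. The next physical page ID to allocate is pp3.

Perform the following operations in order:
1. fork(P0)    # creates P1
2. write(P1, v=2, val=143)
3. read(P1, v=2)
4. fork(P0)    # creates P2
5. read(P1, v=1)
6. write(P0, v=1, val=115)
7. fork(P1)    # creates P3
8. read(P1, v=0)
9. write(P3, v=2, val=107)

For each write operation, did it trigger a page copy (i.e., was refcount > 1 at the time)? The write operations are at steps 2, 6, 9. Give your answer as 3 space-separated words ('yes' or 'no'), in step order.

Op 1: fork(P0) -> P1. 3 ppages; refcounts: pp0:2 pp1:2 pp2:2
Op 2: write(P1, v2, 143). refcount(pp2)=2>1 -> COPY to pp3. 4 ppages; refcounts: pp0:2 pp1:2 pp2:1 pp3:1
Op 3: read(P1, v2) -> 143. No state change.
Op 4: fork(P0) -> P2. 4 ppages; refcounts: pp0:3 pp1:3 pp2:2 pp3:1
Op 5: read(P1, v1) -> 38. No state change.
Op 6: write(P0, v1, 115). refcount(pp1)=3>1 -> COPY to pp4. 5 ppages; refcounts: pp0:3 pp1:2 pp2:2 pp3:1 pp4:1
Op 7: fork(P1) -> P3. 5 ppages; refcounts: pp0:4 pp1:3 pp2:2 pp3:2 pp4:1
Op 8: read(P1, v0) -> 24. No state change.
Op 9: write(P3, v2, 107). refcount(pp3)=2>1 -> COPY to pp5. 6 ppages; refcounts: pp0:4 pp1:3 pp2:2 pp3:1 pp4:1 pp5:1

yes yes yes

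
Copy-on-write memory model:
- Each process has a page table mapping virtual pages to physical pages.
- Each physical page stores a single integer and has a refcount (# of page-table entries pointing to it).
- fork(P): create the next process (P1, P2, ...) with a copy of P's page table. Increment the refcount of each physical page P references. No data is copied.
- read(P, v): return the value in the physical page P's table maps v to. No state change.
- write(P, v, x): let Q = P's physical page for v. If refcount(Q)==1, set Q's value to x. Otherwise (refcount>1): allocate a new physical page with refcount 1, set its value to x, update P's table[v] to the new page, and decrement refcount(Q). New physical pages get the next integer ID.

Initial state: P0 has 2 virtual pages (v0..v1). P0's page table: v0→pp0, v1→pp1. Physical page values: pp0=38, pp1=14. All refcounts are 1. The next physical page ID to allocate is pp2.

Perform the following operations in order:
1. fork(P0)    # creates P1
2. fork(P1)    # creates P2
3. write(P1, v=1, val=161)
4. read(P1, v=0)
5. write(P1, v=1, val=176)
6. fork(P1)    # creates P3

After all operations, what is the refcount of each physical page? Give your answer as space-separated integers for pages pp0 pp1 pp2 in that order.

Answer: 4 2 2

Derivation:
Op 1: fork(P0) -> P1. 2 ppages; refcounts: pp0:2 pp1:2
Op 2: fork(P1) -> P2. 2 ppages; refcounts: pp0:3 pp1:3
Op 3: write(P1, v1, 161). refcount(pp1)=3>1 -> COPY to pp2. 3 ppages; refcounts: pp0:3 pp1:2 pp2:1
Op 4: read(P1, v0) -> 38. No state change.
Op 5: write(P1, v1, 176). refcount(pp2)=1 -> write in place. 3 ppages; refcounts: pp0:3 pp1:2 pp2:1
Op 6: fork(P1) -> P3. 3 ppages; refcounts: pp0:4 pp1:2 pp2:2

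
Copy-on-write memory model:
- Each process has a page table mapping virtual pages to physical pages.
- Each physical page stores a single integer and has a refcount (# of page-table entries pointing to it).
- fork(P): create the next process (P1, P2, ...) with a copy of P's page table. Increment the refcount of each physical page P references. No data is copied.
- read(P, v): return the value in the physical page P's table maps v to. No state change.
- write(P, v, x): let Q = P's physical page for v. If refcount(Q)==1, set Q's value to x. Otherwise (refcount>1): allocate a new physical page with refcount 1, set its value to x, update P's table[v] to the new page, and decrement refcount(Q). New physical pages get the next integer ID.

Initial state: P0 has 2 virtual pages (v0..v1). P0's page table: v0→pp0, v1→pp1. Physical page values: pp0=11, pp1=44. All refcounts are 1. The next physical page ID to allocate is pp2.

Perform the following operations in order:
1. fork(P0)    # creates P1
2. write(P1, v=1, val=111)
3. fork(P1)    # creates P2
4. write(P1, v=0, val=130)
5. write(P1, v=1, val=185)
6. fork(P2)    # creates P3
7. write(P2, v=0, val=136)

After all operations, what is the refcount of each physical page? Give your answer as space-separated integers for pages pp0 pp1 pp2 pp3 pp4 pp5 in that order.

Op 1: fork(P0) -> P1. 2 ppages; refcounts: pp0:2 pp1:2
Op 2: write(P1, v1, 111). refcount(pp1)=2>1 -> COPY to pp2. 3 ppages; refcounts: pp0:2 pp1:1 pp2:1
Op 3: fork(P1) -> P2. 3 ppages; refcounts: pp0:3 pp1:1 pp2:2
Op 4: write(P1, v0, 130). refcount(pp0)=3>1 -> COPY to pp3. 4 ppages; refcounts: pp0:2 pp1:1 pp2:2 pp3:1
Op 5: write(P1, v1, 185). refcount(pp2)=2>1 -> COPY to pp4. 5 ppages; refcounts: pp0:2 pp1:1 pp2:1 pp3:1 pp4:1
Op 6: fork(P2) -> P3. 5 ppages; refcounts: pp0:3 pp1:1 pp2:2 pp3:1 pp4:1
Op 7: write(P2, v0, 136). refcount(pp0)=3>1 -> COPY to pp5. 6 ppages; refcounts: pp0:2 pp1:1 pp2:2 pp3:1 pp4:1 pp5:1

Answer: 2 1 2 1 1 1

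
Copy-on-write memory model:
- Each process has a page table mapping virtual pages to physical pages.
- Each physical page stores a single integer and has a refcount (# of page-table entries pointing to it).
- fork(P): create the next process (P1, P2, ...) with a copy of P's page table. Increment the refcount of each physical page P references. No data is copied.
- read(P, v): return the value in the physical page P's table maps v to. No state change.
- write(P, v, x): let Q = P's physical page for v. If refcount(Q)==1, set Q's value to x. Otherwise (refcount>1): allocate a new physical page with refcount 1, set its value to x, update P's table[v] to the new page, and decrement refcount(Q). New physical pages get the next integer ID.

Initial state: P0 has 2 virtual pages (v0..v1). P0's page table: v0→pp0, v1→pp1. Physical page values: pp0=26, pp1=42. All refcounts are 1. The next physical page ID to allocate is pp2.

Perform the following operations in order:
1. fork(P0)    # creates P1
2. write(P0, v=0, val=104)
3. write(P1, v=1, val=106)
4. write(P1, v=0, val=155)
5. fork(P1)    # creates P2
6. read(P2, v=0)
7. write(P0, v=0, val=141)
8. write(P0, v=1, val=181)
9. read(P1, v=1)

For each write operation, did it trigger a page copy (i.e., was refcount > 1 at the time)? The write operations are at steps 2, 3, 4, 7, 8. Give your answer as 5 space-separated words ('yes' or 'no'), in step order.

Op 1: fork(P0) -> P1. 2 ppages; refcounts: pp0:2 pp1:2
Op 2: write(P0, v0, 104). refcount(pp0)=2>1 -> COPY to pp2. 3 ppages; refcounts: pp0:1 pp1:2 pp2:1
Op 3: write(P1, v1, 106). refcount(pp1)=2>1 -> COPY to pp3. 4 ppages; refcounts: pp0:1 pp1:1 pp2:1 pp3:1
Op 4: write(P1, v0, 155). refcount(pp0)=1 -> write in place. 4 ppages; refcounts: pp0:1 pp1:1 pp2:1 pp3:1
Op 5: fork(P1) -> P2. 4 ppages; refcounts: pp0:2 pp1:1 pp2:1 pp3:2
Op 6: read(P2, v0) -> 155. No state change.
Op 7: write(P0, v0, 141). refcount(pp2)=1 -> write in place. 4 ppages; refcounts: pp0:2 pp1:1 pp2:1 pp3:2
Op 8: write(P0, v1, 181). refcount(pp1)=1 -> write in place. 4 ppages; refcounts: pp0:2 pp1:1 pp2:1 pp3:2
Op 9: read(P1, v1) -> 106. No state change.

yes yes no no no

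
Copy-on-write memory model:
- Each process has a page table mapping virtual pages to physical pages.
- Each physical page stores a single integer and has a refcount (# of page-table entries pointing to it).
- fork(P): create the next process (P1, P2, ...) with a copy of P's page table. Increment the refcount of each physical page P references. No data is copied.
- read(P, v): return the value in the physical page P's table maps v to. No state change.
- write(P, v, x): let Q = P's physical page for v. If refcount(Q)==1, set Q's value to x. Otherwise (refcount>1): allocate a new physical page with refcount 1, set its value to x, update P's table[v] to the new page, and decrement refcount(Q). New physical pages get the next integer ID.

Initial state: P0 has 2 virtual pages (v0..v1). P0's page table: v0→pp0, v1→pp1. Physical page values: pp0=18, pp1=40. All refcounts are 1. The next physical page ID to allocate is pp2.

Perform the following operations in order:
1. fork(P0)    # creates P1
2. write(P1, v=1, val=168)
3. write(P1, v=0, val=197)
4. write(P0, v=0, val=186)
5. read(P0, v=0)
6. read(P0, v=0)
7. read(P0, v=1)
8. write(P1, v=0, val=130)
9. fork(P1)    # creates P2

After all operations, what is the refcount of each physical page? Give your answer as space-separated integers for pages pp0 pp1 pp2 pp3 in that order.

Answer: 1 1 2 2

Derivation:
Op 1: fork(P0) -> P1. 2 ppages; refcounts: pp0:2 pp1:2
Op 2: write(P1, v1, 168). refcount(pp1)=2>1 -> COPY to pp2. 3 ppages; refcounts: pp0:2 pp1:1 pp2:1
Op 3: write(P1, v0, 197). refcount(pp0)=2>1 -> COPY to pp3. 4 ppages; refcounts: pp0:1 pp1:1 pp2:1 pp3:1
Op 4: write(P0, v0, 186). refcount(pp0)=1 -> write in place. 4 ppages; refcounts: pp0:1 pp1:1 pp2:1 pp3:1
Op 5: read(P0, v0) -> 186. No state change.
Op 6: read(P0, v0) -> 186. No state change.
Op 7: read(P0, v1) -> 40. No state change.
Op 8: write(P1, v0, 130). refcount(pp3)=1 -> write in place. 4 ppages; refcounts: pp0:1 pp1:1 pp2:1 pp3:1
Op 9: fork(P1) -> P2. 4 ppages; refcounts: pp0:1 pp1:1 pp2:2 pp3:2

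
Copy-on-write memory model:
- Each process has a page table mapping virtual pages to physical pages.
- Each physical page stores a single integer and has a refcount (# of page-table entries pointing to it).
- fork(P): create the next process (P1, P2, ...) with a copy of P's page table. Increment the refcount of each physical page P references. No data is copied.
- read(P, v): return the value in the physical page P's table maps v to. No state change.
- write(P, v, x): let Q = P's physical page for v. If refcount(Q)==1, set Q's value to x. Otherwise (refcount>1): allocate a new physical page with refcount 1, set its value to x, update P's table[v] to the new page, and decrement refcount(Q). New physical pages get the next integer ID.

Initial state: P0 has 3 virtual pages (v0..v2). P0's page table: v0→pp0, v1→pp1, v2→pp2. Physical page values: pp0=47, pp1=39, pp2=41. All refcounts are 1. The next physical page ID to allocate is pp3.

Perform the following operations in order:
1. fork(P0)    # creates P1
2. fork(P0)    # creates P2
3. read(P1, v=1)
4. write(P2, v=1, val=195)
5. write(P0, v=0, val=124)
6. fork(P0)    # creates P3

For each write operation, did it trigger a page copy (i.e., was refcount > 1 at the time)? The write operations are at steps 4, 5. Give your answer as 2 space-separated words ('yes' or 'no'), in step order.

Op 1: fork(P0) -> P1. 3 ppages; refcounts: pp0:2 pp1:2 pp2:2
Op 2: fork(P0) -> P2. 3 ppages; refcounts: pp0:3 pp1:3 pp2:3
Op 3: read(P1, v1) -> 39. No state change.
Op 4: write(P2, v1, 195). refcount(pp1)=3>1 -> COPY to pp3. 4 ppages; refcounts: pp0:3 pp1:2 pp2:3 pp3:1
Op 5: write(P0, v0, 124). refcount(pp0)=3>1 -> COPY to pp4. 5 ppages; refcounts: pp0:2 pp1:2 pp2:3 pp3:1 pp4:1
Op 6: fork(P0) -> P3. 5 ppages; refcounts: pp0:2 pp1:3 pp2:4 pp3:1 pp4:2

yes yes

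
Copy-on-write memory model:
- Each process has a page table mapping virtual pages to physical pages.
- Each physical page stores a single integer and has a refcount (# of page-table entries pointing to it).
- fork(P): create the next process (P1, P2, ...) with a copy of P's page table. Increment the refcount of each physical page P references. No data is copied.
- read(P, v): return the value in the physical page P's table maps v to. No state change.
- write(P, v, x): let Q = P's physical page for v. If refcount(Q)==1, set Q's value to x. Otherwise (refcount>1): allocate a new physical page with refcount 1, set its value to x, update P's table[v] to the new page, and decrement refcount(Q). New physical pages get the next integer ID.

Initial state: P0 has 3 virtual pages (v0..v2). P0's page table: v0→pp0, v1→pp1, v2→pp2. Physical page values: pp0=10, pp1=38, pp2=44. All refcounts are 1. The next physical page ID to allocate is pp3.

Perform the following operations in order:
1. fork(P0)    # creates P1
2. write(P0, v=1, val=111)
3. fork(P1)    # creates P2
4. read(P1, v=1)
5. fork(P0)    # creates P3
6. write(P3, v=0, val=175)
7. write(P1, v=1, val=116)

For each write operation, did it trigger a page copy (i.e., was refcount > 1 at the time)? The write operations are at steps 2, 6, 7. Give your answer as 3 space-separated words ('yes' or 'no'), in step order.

Op 1: fork(P0) -> P1. 3 ppages; refcounts: pp0:2 pp1:2 pp2:2
Op 2: write(P0, v1, 111). refcount(pp1)=2>1 -> COPY to pp3. 4 ppages; refcounts: pp0:2 pp1:1 pp2:2 pp3:1
Op 3: fork(P1) -> P2. 4 ppages; refcounts: pp0:3 pp1:2 pp2:3 pp3:1
Op 4: read(P1, v1) -> 38. No state change.
Op 5: fork(P0) -> P3. 4 ppages; refcounts: pp0:4 pp1:2 pp2:4 pp3:2
Op 6: write(P3, v0, 175). refcount(pp0)=4>1 -> COPY to pp4. 5 ppages; refcounts: pp0:3 pp1:2 pp2:4 pp3:2 pp4:1
Op 7: write(P1, v1, 116). refcount(pp1)=2>1 -> COPY to pp5. 6 ppages; refcounts: pp0:3 pp1:1 pp2:4 pp3:2 pp4:1 pp5:1

yes yes yes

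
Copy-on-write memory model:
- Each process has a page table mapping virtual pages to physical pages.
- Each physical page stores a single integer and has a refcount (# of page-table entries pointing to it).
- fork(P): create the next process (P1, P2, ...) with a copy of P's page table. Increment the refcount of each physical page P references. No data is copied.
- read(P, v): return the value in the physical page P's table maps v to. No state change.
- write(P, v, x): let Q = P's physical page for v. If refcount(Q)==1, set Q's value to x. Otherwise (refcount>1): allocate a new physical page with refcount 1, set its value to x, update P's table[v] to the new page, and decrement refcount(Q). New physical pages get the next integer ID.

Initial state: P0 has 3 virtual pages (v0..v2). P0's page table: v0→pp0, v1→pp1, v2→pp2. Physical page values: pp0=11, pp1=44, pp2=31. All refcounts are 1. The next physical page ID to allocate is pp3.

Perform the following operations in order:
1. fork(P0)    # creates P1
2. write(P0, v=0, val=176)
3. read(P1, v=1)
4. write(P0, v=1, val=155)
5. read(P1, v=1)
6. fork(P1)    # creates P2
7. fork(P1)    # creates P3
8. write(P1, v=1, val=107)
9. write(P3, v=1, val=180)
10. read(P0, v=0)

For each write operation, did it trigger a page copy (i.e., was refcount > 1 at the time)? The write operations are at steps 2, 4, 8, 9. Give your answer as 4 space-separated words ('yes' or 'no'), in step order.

Op 1: fork(P0) -> P1. 3 ppages; refcounts: pp0:2 pp1:2 pp2:2
Op 2: write(P0, v0, 176). refcount(pp0)=2>1 -> COPY to pp3. 4 ppages; refcounts: pp0:1 pp1:2 pp2:2 pp3:1
Op 3: read(P1, v1) -> 44. No state change.
Op 4: write(P0, v1, 155). refcount(pp1)=2>1 -> COPY to pp4. 5 ppages; refcounts: pp0:1 pp1:1 pp2:2 pp3:1 pp4:1
Op 5: read(P1, v1) -> 44. No state change.
Op 6: fork(P1) -> P2. 5 ppages; refcounts: pp0:2 pp1:2 pp2:3 pp3:1 pp4:1
Op 7: fork(P1) -> P3. 5 ppages; refcounts: pp0:3 pp1:3 pp2:4 pp3:1 pp4:1
Op 8: write(P1, v1, 107). refcount(pp1)=3>1 -> COPY to pp5. 6 ppages; refcounts: pp0:3 pp1:2 pp2:4 pp3:1 pp4:1 pp5:1
Op 9: write(P3, v1, 180). refcount(pp1)=2>1 -> COPY to pp6. 7 ppages; refcounts: pp0:3 pp1:1 pp2:4 pp3:1 pp4:1 pp5:1 pp6:1
Op 10: read(P0, v0) -> 176. No state change.

yes yes yes yes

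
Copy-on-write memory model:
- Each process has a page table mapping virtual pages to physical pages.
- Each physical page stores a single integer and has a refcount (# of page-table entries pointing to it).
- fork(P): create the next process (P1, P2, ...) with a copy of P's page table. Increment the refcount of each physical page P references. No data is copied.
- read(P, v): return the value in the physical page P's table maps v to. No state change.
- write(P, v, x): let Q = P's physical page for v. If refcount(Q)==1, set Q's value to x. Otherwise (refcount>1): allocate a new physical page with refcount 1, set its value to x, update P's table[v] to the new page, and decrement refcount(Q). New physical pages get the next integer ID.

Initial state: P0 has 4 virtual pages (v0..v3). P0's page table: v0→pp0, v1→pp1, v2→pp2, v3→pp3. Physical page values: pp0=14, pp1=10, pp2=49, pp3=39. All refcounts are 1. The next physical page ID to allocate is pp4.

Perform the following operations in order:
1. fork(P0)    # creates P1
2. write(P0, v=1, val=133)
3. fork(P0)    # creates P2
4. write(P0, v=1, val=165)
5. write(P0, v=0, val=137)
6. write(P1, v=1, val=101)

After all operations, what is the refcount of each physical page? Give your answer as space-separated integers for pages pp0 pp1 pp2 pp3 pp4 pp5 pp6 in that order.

Answer: 2 1 3 3 1 1 1

Derivation:
Op 1: fork(P0) -> P1. 4 ppages; refcounts: pp0:2 pp1:2 pp2:2 pp3:2
Op 2: write(P0, v1, 133). refcount(pp1)=2>1 -> COPY to pp4. 5 ppages; refcounts: pp0:2 pp1:1 pp2:2 pp3:2 pp4:1
Op 3: fork(P0) -> P2. 5 ppages; refcounts: pp0:3 pp1:1 pp2:3 pp3:3 pp4:2
Op 4: write(P0, v1, 165). refcount(pp4)=2>1 -> COPY to pp5. 6 ppages; refcounts: pp0:3 pp1:1 pp2:3 pp3:3 pp4:1 pp5:1
Op 5: write(P0, v0, 137). refcount(pp0)=3>1 -> COPY to pp6. 7 ppages; refcounts: pp0:2 pp1:1 pp2:3 pp3:3 pp4:1 pp5:1 pp6:1
Op 6: write(P1, v1, 101). refcount(pp1)=1 -> write in place. 7 ppages; refcounts: pp0:2 pp1:1 pp2:3 pp3:3 pp4:1 pp5:1 pp6:1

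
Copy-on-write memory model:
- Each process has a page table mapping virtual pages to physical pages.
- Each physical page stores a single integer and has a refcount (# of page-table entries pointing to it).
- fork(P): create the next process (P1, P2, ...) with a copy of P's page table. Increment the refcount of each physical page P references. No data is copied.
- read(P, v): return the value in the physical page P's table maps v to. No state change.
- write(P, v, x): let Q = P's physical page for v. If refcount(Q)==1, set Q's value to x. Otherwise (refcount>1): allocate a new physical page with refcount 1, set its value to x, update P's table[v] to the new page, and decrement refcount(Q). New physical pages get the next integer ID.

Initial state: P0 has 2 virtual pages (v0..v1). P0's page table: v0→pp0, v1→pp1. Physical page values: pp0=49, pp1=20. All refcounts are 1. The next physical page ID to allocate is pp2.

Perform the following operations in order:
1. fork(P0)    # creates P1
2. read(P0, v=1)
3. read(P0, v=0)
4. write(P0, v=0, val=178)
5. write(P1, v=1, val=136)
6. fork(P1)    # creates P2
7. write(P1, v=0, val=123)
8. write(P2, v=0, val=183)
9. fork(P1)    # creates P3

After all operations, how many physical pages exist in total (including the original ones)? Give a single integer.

Answer: 5

Derivation:
Op 1: fork(P0) -> P1. 2 ppages; refcounts: pp0:2 pp1:2
Op 2: read(P0, v1) -> 20. No state change.
Op 3: read(P0, v0) -> 49. No state change.
Op 4: write(P0, v0, 178). refcount(pp0)=2>1 -> COPY to pp2. 3 ppages; refcounts: pp0:1 pp1:2 pp2:1
Op 5: write(P1, v1, 136). refcount(pp1)=2>1 -> COPY to pp3. 4 ppages; refcounts: pp0:1 pp1:1 pp2:1 pp3:1
Op 6: fork(P1) -> P2. 4 ppages; refcounts: pp0:2 pp1:1 pp2:1 pp3:2
Op 7: write(P1, v0, 123). refcount(pp0)=2>1 -> COPY to pp4. 5 ppages; refcounts: pp0:1 pp1:1 pp2:1 pp3:2 pp4:1
Op 8: write(P2, v0, 183). refcount(pp0)=1 -> write in place. 5 ppages; refcounts: pp0:1 pp1:1 pp2:1 pp3:2 pp4:1
Op 9: fork(P1) -> P3. 5 ppages; refcounts: pp0:1 pp1:1 pp2:1 pp3:3 pp4:2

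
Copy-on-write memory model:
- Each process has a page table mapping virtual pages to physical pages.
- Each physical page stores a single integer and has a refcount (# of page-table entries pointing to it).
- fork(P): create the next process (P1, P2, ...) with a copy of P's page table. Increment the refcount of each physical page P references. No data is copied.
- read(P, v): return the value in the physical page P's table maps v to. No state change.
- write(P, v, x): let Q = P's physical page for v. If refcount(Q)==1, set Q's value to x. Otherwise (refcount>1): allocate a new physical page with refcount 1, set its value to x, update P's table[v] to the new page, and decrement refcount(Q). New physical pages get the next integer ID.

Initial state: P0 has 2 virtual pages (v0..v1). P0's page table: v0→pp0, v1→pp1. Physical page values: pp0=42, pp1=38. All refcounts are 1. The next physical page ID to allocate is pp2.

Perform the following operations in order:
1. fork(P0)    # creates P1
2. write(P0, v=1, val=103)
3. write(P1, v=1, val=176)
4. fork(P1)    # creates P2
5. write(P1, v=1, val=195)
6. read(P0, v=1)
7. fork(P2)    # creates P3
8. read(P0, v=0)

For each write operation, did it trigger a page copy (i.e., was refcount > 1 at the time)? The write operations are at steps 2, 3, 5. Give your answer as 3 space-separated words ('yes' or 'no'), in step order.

Op 1: fork(P0) -> P1. 2 ppages; refcounts: pp0:2 pp1:2
Op 2: write(P0, v1, 103). refcount(pp1)=2>1 -> COPY to pp2. 3 ppages; refcounts: pp0:2 pp1:1 pp2:1
Op 3: write(P1, v1, 176). refcount(pp1)=1 -> write in place. 3 ppages; refcounts: pp0:2 pp1:1 pp2:1
Op 4: fork(P1) -> P2. 3 ppages; refcounts: pp0:3 pp1:2 pp2:1
Op 5: write(P1, v1, 195). refcount(pp1)=2>1 -> COPY to pp3. 4 ppages; refcounts: pp0:3 pp1:1 pp2:1 pp3:1
Op 6: read(P0, v1) -> 103. No state change.
Op 7: fork(P2) -> P3. 4 ppages; refcounts: pp0:4 pp1:2 pp2:1 pp3:1
Op 8: read(P0, v0) -> 42. No state change.

yes no yes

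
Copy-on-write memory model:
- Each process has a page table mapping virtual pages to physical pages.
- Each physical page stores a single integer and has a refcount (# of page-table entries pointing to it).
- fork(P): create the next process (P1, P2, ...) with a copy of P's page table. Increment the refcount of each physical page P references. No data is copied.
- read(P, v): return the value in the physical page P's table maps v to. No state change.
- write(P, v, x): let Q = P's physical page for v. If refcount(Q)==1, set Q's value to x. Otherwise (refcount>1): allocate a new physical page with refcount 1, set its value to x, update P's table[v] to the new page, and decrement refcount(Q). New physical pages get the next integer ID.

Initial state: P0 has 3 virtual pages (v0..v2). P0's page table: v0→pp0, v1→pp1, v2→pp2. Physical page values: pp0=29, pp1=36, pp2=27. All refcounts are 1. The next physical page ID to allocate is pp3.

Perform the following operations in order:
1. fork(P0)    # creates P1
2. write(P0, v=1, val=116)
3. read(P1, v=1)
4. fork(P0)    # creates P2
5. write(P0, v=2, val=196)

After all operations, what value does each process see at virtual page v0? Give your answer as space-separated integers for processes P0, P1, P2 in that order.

Answer: 29 29 29

Derivation:
Op 1: fork(P0) -> P1. 3 ppages; refcounts: pp0:2 pp1:2 pp2:2
Op 2: write(P0, v1, 116). refcount(pp1)=2>1 -> COPY to pp3. 4 ppages; refcounts: pp0:2 pp1:1 pp2:2 pp3:1
Op 3: read(P1, v1) -> 36. No state change.
Op 4: fork(P0) -> P2. 4 ppages; refcounts: pp0:3 pp1:1 pp2:3 pp3:2
Op 5: write(P0, v2, 196). refcount(pp2)=3>1 -> COPY to pp4. 5 ppages; refcounts: pp0:3 pp1:1 pp2:2 pp3:2 pp4:1
P0: v0 -> pp0 = 29
P1: v0 -> pp0 = 29
P2: v0 -> pp0 = 29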